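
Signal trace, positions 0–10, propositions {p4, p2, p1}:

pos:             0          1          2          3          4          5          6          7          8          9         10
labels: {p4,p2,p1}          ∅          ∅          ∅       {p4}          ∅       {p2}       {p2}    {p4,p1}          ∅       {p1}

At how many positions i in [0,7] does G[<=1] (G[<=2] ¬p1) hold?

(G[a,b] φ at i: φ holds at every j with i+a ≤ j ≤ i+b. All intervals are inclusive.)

Evaluate at each i in [0,7]:
  i=0: ✗ (fails at j=0)
  i=1: ✓ (all of [1,2])
  i=2: ✓ (all of [2,3])
  i=3: ✓ (all of [3,4])
  i=4: ✓ (all of [4,5])
  i=5: ✗ (fails at j=6)
  i=6: ✗ (fails at j=6)
  i=7: ✗ (fails at j=7)
Positions where it holds: {1, 2, 3, 4} → 4.

4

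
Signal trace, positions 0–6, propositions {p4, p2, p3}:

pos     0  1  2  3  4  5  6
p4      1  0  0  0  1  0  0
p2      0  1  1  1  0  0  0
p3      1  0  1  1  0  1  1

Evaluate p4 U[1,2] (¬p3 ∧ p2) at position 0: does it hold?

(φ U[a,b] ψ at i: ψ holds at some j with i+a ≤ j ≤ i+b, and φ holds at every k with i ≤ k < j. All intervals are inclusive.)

True

Need some j in [1,2] with (¬p3 ∧ p2), and p4 at every k in [0,j-1].
  j=1: (¬p3 ∧ p2) holds; p4 holds at every k in [0,0] → satisfied.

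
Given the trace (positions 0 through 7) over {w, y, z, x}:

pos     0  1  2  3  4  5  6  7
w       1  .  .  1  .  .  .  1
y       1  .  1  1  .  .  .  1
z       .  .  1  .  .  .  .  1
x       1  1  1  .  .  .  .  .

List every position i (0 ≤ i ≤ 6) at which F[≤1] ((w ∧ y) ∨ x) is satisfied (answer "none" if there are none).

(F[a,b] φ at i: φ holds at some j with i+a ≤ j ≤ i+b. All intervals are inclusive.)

Evaluate at each i in [0,6]:
  i=0: ✓ (witness j=0)
  i=1: ✓ (witness j=1)
  i=2: ✓ (witness j=2)
  i=3: ✓ (witness j=3)
  i=4: ✗ (none in [4,5])
  i=5: ✗ (none in [5,6])
  i=6: ✓ (witness j=7)

0, 1, 2, 3, 6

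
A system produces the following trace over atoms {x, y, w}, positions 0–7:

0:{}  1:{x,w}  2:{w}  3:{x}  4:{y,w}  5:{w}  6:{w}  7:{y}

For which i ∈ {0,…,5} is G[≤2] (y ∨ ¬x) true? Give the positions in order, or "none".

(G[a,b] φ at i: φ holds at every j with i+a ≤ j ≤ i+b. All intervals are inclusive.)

4, 5

Evaluate at each i in [0,5]:
  i=0: ✗ (fails at j=1)
  i=1: ✗ (fails at j=1)
  i=2: ✗ (fails at j=3)
  i=3: ✗ (fails at j=3)
  i=4: ✓ (all of [4,6])
  i=5: ✓ (all of [5,7])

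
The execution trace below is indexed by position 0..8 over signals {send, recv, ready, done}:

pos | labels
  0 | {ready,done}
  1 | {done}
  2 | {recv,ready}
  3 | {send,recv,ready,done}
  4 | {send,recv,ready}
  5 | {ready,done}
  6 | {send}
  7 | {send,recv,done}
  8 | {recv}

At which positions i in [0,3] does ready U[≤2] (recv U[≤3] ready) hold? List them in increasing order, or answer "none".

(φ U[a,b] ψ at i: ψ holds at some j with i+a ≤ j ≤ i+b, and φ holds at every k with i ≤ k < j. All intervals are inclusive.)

Evaluate at each i in [0,3]:
  i=0: ✓ (rhs at j=0)
  i=1: ✗ (lhs fails at k=1 before rhs at j=2)
  i=2: ✓ (rhs at j=2)
  i=3: ✓ (rhs at j=3)

0, 2, 3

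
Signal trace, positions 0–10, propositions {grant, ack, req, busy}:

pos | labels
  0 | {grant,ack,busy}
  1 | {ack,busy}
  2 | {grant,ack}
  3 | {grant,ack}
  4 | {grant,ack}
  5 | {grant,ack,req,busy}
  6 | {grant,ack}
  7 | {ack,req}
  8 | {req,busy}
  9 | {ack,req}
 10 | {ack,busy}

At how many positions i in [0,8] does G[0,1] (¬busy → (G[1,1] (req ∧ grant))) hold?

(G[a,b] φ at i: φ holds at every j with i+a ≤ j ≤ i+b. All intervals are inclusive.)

Evaluate at each i in [0,8]:
  i=0: ✓ (all of [0,1])
  i=1: ✗ (fails at j=2)
  i=2: ✗ (fails at j=2)
  i=3: ✗ (fails at j=3)
  i=4: ✓ (all of [4,5])
  i=5: ✗ (fails at j=6)
  i=6: ✗ (fails at j=6)
  i=7: ✗ (fails at j=7)
  i=8: ✗ (fails at j=9)
Positions where it holds: {0, 4} → 2.

2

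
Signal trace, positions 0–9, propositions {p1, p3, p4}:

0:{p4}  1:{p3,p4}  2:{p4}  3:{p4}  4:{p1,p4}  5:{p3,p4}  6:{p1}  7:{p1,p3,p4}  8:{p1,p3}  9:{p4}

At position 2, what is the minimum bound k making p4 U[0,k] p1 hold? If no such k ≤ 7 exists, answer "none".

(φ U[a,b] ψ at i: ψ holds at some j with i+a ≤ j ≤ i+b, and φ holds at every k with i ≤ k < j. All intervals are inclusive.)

2

Need earliest j ≥ 2 with p1, and p4 at every k in [2,j-1].
  j=2: rhs fails.
  j=3: rhs fails.
  j=4: rhs holds; lhs holds on [2,3]. k = 2.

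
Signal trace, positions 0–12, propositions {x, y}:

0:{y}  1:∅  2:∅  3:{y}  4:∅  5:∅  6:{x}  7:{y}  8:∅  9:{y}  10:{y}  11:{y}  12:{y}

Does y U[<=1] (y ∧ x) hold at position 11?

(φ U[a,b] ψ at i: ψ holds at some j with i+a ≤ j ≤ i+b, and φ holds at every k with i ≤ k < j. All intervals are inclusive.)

Need some j in [11,12] with (y ∧ x), and y at every k in [11,j-1].
  j=11: (y ∧ x) false.
  j=12: (y ∧ x) false.
No j in the window works → until fails.

No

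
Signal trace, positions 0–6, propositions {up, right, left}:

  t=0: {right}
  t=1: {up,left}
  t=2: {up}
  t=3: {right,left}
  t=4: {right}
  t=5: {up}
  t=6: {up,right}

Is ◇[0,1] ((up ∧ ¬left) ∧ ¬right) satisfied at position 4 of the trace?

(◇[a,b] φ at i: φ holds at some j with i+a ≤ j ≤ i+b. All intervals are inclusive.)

Check ((up ∧ ¬left) ∧ ¬right) at each j in [4,5]:
  j=4: false
  j=5: true
Found at j=5 → formula holds.

Holds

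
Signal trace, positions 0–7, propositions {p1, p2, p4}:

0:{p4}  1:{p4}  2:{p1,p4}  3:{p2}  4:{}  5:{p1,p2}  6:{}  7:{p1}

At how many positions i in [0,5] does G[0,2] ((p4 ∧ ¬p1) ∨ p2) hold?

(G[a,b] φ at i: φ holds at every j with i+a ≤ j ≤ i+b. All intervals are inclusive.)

0

Evaluate at each i in [0,5]:
  i=0: ✗ (fails at j=2)
  i=1: ✗ (fails at j=2)
  i=2: ✗ (fails at j=2)
  i=3: ✗ (fails at j=4)
  i=4: ✗ (fails at j=4)
  i=5: ✗ (fails at j=6)
Positions where it holds: {} → 0.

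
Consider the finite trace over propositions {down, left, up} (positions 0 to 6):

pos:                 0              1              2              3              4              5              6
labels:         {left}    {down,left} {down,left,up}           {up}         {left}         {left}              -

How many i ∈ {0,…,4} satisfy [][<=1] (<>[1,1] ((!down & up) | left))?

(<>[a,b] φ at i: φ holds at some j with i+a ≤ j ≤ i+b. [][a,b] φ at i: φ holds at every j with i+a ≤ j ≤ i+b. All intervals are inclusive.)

Evaluate at each i in [0,4]:
  i=0: ✓ (all of [0,1])
  i=1: ✓ (all of [1,2])
  i=2: ✓ (all of [2,3])
  i=3: ✓ (all of [3,4])
  i=4: ✗ (fails at j=5)
Positions where it holds: {0, 1, 2, 3} → 4.

4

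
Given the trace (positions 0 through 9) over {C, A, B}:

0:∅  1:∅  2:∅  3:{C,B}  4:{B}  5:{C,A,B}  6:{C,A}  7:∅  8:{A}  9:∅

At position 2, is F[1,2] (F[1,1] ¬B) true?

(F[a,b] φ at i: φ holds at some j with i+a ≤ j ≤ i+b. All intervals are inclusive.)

No

Check F[1,1] ¬B at each j in [3,4]:
  j=3: fails (none in [4,4])
  j=4: fails (none in [5,5])
No position in the window satisfies it → formula fails.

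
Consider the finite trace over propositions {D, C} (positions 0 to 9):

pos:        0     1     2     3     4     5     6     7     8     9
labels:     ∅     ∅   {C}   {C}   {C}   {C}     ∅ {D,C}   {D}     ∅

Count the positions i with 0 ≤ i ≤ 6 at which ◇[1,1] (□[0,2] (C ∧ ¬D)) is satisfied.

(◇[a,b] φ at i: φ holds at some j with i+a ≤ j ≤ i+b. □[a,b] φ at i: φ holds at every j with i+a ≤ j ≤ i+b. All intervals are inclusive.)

2

Evaluate at each i in [0,6]:
  i=0: ✗ (none in [1,1])
  i=1: ✓ (witness j=2)
  i=2: ✓ (witness j=3)
  i=3: ✗ (none in [4,4])
  i=4: ✗ (none in [5,5])
  i=5: ✗ (none in [6,6])
  i=6: ✗ (none in [7,7])
Positions where it holds: {1, 2} → 2.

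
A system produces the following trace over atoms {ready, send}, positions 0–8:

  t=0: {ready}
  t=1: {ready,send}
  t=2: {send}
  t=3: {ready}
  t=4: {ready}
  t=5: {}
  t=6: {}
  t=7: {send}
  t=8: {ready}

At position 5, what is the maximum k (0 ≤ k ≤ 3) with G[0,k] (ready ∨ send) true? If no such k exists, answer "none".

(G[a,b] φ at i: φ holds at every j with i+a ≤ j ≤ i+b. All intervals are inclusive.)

(ready ∨ send) must hold from j=5 onward; find where it first fails.
  j=5: fails → no k works.

none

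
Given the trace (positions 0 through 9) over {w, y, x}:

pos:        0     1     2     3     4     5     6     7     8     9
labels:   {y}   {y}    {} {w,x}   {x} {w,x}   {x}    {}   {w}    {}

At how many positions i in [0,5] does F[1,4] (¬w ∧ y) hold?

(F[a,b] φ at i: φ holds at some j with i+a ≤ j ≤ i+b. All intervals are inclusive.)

Evaluate at each i in [0,5]:
  i=0: ✓ (witness j=1)
  i=1: ✗ (none in [2,5])
  i=2: ✗ (none in [3,6])
  i=3: ✗ (none in [4,7])
  i=4: ✗ (none in [5,8])
  i=5: ✗ (none in [6,9])
Positions where it holds: {0} → 1.

1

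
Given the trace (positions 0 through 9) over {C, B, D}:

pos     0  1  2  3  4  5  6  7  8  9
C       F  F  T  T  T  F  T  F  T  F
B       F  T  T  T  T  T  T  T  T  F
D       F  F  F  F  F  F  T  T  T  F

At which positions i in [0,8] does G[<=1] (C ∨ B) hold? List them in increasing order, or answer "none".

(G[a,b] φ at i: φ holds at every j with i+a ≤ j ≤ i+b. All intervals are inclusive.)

1, 2, 3, 4, 5, 6, 7

Evaluate at each i in [0,8]:
  i=0: ✗ (fails at j=0)
  i=1: ✓ (all of [1,2])
  i=2: ✓ (all of [2,3])
  i=3: ✓ (all of [3,4])
  i=4: ✓ (all of [4,5])
  i=5: ✓ (all of [5,6])
  i=6: ✓ (all of [6,7])
  i=7: ✓ (all of [7,8])
  i=8: ✗ (fails at j=9)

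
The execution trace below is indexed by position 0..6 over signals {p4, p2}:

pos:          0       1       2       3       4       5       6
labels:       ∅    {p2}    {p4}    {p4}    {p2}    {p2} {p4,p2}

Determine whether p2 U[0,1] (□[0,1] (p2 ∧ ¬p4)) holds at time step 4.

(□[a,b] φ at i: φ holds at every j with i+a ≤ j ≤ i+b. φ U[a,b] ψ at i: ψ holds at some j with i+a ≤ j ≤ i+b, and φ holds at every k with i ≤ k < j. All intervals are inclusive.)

Need some j in [4,5] with □[0,1] (p2 ∧ ¬p4), and p2 at every k in [4,j-1].
  j=4: □[0,1] (p2 ∧ ¬p4) holds; no prefix to check → satisfied.

True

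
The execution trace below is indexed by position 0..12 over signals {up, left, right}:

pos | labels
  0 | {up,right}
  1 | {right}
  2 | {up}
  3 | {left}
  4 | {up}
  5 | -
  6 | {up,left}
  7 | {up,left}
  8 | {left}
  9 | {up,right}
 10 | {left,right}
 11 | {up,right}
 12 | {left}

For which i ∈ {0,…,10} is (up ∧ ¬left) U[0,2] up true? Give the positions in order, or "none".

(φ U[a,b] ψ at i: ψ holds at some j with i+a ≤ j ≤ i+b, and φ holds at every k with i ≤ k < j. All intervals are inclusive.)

0, 2, 4, 6, 7, 9

Evaluate at each i in [0,10]:
  i=0: ✓ (rhs at j=0)
  i=1: ✗ (lhs fails at k=1 before rhs at j=2)
  i=2: ✓ (rhs at j=2)
  i=3: ✗ (lhs fails at k=3 before rhs at j=4)
  i=4: ✓ (rhs at j=4)
  i=5: ✗ (lhs fails at k=5 before rhs at j=6)
  i=6: ✓ (rhs at j=6)
  i=7: ✓ (rhs at j=7)
  i=8: ✗ (lhs fails at k=8 before rhs at j=9)
  i=9: ✓ (rhs at j=9)
  i=10: ✗ (lhs fails at k=10 before rhs at j=11)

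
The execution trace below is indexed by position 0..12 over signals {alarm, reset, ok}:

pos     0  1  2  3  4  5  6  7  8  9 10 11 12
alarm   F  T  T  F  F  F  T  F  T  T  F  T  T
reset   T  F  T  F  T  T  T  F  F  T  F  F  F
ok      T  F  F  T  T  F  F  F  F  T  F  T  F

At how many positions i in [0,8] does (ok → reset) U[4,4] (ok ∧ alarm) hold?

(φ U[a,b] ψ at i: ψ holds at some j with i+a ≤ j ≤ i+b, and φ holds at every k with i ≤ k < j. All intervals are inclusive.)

2

Evaluate at each i in [0,8]:
  i=0: ✗ (no rhs in [4,4])
  i=1: ✗ (no rhs in [5,5])
  i=2: ✗ (no rhs in [6,6])
  i=3: ✗ (no rhs in [7,7])
  i=4: ✗ (no rhs in [8,8])
  i=5: ✓ (rhs at j=9; lhs holds on [5,8])
  i=6: ✗ (no rhs in [10,10])
  i=7: ✓ (rhs at j=11; lhs holds on [7,10])
  i=8: ✗ (no rhs in [12,12])
Positions where it holds: {5, 7} → 2.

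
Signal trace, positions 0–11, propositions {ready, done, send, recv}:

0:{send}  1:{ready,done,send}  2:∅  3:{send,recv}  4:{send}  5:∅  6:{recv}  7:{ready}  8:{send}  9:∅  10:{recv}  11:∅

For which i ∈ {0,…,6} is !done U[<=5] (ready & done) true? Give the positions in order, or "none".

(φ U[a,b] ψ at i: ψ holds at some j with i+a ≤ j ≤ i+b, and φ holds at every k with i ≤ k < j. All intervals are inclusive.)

0, 1

Evaluate at each i in [0,6]:
  i=0: ✓ (rhs at j=1; lhs holds on [0,0])
  i=1: ✓ (rhs at j=1)
  i=2: ✗ (no rhs in [2,7])
  i=3: ✗ (no rhs in [3,8])
  i=4: ✗ (no rhs in [4,9])
  i=5: ✗ (no rhs in [5,10])
  i=6: ✗ (no rhs in [6,11])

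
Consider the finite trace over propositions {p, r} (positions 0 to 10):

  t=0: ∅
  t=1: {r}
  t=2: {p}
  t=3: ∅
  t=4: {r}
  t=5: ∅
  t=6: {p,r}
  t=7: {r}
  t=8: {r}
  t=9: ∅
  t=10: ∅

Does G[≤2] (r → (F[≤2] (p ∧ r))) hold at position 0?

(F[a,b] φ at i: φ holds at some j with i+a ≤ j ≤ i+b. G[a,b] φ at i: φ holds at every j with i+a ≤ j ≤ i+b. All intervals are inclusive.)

Check (r → (F[≤2] (p ∧ r))) at every j in [0,2]:
  j=0: antecedent false → ✓
  j=1: antecedent true; consequent fails (none in [1,3]) → ✗
  j=2: antecedent false → ✓
Fails at j=1 → formula fails.

Does not hold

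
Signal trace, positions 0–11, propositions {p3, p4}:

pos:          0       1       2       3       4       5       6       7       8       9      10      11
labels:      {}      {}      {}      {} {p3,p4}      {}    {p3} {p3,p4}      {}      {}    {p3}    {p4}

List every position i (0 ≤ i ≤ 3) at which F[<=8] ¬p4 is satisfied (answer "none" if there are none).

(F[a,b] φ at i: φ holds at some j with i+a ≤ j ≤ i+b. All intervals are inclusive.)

Evaluate at each i in [0,3]:
  i=0: ✓ (witness j=0)
  i=1: ✓ (witness j=1)
  i=2: ✓ (witness j=2)
  i=3: ✓ (witness j=3)

0, 1, 2, 3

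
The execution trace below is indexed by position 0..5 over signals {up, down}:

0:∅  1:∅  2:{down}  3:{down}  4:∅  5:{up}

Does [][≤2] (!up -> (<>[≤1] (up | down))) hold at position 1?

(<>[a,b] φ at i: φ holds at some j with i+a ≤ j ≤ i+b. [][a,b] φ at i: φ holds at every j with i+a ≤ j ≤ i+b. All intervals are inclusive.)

Check (!up -> (<>[≤1] (up | down))) at every j in [1,3]:
  j=1: antecedent true; consequent holds (witness at 2) → ✓
  j=2: antecedent true; consequent holds (witness at 2) → ✓
  j=3: antecedent true; consequent holds (witness at 3) → ✓
All positions satisfy it → formula holds.

Yes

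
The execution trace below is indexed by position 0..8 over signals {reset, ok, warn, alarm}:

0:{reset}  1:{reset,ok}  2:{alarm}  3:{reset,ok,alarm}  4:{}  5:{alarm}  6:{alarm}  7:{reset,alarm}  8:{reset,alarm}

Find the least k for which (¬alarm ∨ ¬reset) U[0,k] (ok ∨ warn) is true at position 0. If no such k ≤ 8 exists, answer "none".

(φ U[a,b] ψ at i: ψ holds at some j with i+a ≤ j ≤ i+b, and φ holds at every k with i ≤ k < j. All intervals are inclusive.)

Need earliest j ≥ 0 with (ok ∨ warn), and (¬alarm ∨ ¬reset) at every k in [0,j-1].
  j=0: rhs fails.
  j=1: rhs holds; lhs holds on [0,0]. k = 1.

1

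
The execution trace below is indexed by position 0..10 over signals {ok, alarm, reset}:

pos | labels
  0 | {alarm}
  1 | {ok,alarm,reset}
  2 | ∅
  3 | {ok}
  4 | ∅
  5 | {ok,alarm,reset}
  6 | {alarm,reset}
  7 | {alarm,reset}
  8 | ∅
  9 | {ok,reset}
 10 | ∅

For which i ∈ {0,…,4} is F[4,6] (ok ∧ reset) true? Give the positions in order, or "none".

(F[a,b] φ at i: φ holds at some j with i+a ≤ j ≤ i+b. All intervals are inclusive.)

0, 1, 3, 4

Evaluate at each i in [0,4]:
  i=0: ✓ (witness j=5)
  i=1: ✓ (witness j=5)
  i=2: ✗ (none in [6,8])
  i=3: ✓ (witness j=9)
  i=4: ✓ (witness j=9)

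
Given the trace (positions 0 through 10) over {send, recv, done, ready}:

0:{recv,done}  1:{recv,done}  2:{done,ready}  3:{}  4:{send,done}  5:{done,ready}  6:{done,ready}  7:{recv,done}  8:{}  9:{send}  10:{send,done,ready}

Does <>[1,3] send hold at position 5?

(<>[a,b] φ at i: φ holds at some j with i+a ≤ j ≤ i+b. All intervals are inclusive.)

Does not hold

Check send at each j in [6,8]:
  j=6: false
  j=7: false
  j=8: false
No position in the window satisfies it → formula fails.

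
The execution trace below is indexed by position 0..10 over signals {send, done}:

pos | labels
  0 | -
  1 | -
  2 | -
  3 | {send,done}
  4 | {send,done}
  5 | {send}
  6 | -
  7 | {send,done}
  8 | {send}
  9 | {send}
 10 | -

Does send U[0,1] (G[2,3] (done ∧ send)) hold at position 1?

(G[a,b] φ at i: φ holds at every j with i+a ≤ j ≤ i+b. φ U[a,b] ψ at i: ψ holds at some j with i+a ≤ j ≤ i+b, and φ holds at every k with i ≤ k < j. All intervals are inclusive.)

True

Need some j in [1,2] with G[2,3] (done ∧ send), and send at every k in [1,j-1].
  j=1: G[2,3] (done ∧ send) holds; no prefix to check → satisfied.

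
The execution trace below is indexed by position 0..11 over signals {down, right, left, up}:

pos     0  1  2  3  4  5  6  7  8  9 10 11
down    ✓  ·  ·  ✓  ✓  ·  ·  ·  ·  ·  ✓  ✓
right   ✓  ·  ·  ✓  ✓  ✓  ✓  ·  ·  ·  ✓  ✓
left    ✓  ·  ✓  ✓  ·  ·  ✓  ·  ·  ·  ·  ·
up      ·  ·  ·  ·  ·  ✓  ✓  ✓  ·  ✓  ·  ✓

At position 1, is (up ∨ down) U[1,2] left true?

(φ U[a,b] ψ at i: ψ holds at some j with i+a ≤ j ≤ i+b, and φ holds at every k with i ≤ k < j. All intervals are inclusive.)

Need some j in [2,3] with left, and (up ∨ down) at every k in [1,j-1].
  j=2: left holds, but (up ∨ down) fails at k=1 → not this j.
  j=3: left holds, but (up ∨ down) fails at k=1 → not this j.
No j in the window works → until fails.

No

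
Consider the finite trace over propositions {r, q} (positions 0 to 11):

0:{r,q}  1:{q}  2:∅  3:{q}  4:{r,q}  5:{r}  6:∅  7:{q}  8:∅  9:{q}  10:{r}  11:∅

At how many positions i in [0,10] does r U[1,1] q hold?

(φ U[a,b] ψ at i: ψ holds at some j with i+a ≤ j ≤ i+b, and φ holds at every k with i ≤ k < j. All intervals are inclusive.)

Evaluate at each i in [0,10]:
  i=0: ✓ (rhs at j=1; lhs holds on [0,0])
  i=1: ✗ (no rhs in [2,2])
  i=2: ✗ (lhs fails at k=2 before rhs at j=3)
  i=3: ✗ (lhs fails at k=3 before rhs at j=4)
  i=4: ✗ (no rhs in [5,5])
  i=5: ✗ (no rhs in [6,6])
  i=6: ✗ (lhs fails at k=6 before rhs at j=7)
  i=7: ✗ (no rhs in [8,8])
  i=8: ✗ (lhs fails at k=8 before rhs at j=9)
  i=9: ✗ (no rhs in [10,10])
  i=10: ✗ (no rhs in [11,11])
Positions where it holds: {0} → 1.

1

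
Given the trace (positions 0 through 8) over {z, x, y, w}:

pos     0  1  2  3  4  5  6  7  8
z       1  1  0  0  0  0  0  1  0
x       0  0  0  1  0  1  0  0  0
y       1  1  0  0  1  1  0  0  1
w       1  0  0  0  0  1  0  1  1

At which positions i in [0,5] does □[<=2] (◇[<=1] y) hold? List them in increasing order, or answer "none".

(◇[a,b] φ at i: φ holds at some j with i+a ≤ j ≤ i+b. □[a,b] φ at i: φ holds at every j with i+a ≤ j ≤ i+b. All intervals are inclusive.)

3

Evaluate at each i in [0,5]:
  i=0: ✗ (fails at j=2)
  i=1: ✗ (fails at j=2)
  i=2: ✗ (fails at j=2)
  i=3: ✓ (all of [3,5])
  i=4: ✗ (fails at j=6)
  i=5: ✗ (fails at j=6)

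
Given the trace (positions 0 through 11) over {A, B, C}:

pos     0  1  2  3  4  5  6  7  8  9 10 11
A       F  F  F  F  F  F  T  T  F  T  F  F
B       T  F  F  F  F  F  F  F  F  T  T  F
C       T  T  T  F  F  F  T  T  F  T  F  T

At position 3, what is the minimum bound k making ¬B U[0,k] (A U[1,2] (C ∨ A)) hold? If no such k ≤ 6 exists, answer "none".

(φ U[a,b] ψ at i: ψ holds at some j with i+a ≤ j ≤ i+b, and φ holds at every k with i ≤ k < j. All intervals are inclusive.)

3

Need earliest j ≥ 3 with (A U[1,2] (C ∨ A)), and ¬B at every k in [3,j-1].
  j=3: rhs fails.
  j=4: rhs fails.
  j=5: rhs fails.
  j=6: rhs holds; lhs holds on [3,5]. k = 3.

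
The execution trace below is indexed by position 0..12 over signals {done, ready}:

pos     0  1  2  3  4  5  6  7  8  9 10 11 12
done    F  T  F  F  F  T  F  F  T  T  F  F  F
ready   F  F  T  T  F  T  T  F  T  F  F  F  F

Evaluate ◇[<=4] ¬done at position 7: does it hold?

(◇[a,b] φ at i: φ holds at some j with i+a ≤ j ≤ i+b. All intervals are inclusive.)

Yes

Check ¬done at each j in [7,11]:
  j=7: true
  j=8: false
  j=9: false
  j=10: true
  j=11: true
Found at j=7 → formula holds.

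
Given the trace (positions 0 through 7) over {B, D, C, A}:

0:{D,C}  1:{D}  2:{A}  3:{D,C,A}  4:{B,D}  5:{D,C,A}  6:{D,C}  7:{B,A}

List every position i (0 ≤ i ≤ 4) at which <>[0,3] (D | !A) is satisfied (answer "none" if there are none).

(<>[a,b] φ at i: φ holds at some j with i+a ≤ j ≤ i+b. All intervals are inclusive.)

0, 1, 2, 3, 4

Evaluate at each i in [0,4]:
  i=0: ✓ (witness j=0)
  i=1: ✓ (witness j=1)
  i=2: ✓ (witness j=3)
  i=3: ✓ (witness j=3)
  i=4: ✓ (witness j=4)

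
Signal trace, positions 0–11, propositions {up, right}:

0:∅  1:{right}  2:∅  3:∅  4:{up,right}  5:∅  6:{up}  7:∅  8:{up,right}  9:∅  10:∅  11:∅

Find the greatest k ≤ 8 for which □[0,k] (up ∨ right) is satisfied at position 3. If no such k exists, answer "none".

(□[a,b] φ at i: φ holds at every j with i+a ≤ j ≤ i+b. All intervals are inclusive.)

(up ∨ right) must hold from j=3 onward; find where it first fails.
  j=3: fails → no k works.

none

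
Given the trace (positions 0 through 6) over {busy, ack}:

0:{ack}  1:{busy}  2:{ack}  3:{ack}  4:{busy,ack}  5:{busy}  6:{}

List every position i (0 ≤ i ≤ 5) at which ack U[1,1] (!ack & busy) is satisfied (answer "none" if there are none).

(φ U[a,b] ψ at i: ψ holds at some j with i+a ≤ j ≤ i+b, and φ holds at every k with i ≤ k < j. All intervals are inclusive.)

Evaluate at each i in [0,5]:
  i=0: ✓ (rhs at j=1; lhs holds on [0,0])
  i=1: ✗ (no rhs in [2,2])
  i=2: ✗ (no rhs in [3,3])
  i=3: ✗ (no rhs in [4,4])
  i=4: ✓ (rhs at j=5; lhs holds on [4,4])
  i=5: ✗ (no rhs in [6,6])

0, 4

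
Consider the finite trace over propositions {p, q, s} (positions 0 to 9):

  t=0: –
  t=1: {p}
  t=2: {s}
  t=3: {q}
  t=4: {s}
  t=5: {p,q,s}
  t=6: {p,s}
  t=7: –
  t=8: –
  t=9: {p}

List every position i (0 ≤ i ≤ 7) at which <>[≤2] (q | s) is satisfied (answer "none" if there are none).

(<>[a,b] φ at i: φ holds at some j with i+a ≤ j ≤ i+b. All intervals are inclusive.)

Evaluate at each i in [0,7]:
  i=0: ✓ (witness j=2)
  i=1: ✓ (witness j=2)
  i=2: ✓ (witness j=2)
  i=3: ✓ (witness j=3)
  i=4: ✓ (witness j=4)
  i=5: ✓ (witness j=5)
  i=6: ✓ (witness j=6)
  i=7: ✗ (none in [7,9])

0, 1, 2, 3, 4, 5, 6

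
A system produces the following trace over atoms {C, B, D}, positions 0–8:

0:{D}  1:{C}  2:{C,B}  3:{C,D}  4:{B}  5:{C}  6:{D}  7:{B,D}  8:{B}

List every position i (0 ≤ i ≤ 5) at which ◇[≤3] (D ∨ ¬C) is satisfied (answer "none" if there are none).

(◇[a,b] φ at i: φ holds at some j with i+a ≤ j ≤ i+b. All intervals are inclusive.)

Evaluate at each i in [0,5]:
  i=0: ✓ (witness j=0)
  i=1: ✓ (witness j=3)
  i=2: ✓ (witness j=3)
  i=3: ✓ (witness j=3)
  i=4: ✓ (witness j=4)
  i=5: ✓ (witness j=6)

0, 1, 2, 3, 4, 5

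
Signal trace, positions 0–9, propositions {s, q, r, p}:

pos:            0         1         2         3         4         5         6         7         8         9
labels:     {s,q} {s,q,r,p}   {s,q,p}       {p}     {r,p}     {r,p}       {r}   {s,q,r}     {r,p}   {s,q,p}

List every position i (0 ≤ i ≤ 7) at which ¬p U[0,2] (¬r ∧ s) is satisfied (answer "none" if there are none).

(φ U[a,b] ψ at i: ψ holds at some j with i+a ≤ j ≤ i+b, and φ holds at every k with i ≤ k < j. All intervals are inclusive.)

0, 2

Evaluate at each i in [0,7]:
  i=0: ✓ (rhs at j=0)
  i=1: ✗ (lhs fails at k=1 before rhs at j=2)
  i=2: ✓ (rhs at j=2)
  i=3: ✗ (no rhs in [3,5])
  i=4: ✗ (no rhs in [4,6])
  i=5: ✗ (no rhs in [5,7])
  i=6: ✗ (no rhs in [6,8])
  i=7: ✗ (lhs fails at k=8 before rhs at j=9)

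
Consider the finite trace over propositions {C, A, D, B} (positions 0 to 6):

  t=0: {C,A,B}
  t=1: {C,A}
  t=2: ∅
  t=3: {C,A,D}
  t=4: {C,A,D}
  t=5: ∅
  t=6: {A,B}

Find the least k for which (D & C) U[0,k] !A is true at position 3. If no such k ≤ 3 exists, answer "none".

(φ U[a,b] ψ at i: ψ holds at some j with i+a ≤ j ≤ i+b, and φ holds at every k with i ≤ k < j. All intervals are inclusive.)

2

Need earliest j ≥ 3 with !A, and (D & C) at every k in [3,j-1].
  j=3: rhs fails.
  j=4: rhs fails.
  j=5: rhs holds; lhs holds on [3,4]. k = 2.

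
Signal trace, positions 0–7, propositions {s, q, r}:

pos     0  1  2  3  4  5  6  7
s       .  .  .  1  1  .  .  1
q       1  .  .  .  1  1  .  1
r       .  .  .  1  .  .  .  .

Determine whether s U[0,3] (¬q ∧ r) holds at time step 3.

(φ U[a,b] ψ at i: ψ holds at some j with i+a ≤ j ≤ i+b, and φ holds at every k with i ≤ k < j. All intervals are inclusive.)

Need some j in [3,6] with (¬q ∧ r), and s at every k in [3,j-1].
  j=3: (¬q ∧ r) holds; no prefix to check → satisfied.

Yes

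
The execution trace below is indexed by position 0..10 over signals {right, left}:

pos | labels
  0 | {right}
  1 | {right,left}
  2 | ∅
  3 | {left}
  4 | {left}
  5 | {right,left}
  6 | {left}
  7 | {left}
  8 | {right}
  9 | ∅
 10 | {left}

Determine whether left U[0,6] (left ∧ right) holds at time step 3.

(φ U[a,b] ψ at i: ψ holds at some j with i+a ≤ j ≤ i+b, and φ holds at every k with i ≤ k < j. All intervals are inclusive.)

True

Need some j in [3,9] with (left ∧ right), and left at every k in [3,j-1].
  j=3: (left ∧ right) false.
  j=4: (left ∧ right) false.
  j=5: (left ∧ right) holds; left holds at every k in [3,4] → satisfied.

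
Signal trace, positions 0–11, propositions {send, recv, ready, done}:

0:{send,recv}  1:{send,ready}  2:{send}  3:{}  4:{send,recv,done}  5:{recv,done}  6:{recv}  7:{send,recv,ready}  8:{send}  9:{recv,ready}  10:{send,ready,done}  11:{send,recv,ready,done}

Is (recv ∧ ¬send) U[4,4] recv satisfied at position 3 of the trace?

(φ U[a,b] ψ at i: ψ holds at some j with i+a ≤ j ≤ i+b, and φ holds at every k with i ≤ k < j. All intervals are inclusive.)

False

Need some j in [7,7] with recv, and (recv ∧ ¬send) at every k in [3,j-1].
  j=7: recv holds, but (recv ∧ ¬send) fails at k=3 → not this j.
No j in the window works → until fails.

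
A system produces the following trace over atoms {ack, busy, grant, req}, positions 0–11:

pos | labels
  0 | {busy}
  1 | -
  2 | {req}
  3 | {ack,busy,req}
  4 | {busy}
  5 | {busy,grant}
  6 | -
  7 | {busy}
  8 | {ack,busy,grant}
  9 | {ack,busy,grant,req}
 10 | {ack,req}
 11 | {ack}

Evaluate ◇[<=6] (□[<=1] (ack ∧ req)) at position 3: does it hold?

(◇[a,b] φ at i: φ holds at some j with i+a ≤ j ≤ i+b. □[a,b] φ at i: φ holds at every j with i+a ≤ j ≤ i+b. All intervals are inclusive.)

Check □[<=1] (ack ∧ req) at each j in [3,9]:
  j=3: fails at 4
  j=4: fails at 4
  j=5: fails at 5
  j=6: fails at 6
  j=7: fails at 7
  j=8: fails at 8
  j=9: holds on [9,10]
Found at j=9 → formula holds.

Yes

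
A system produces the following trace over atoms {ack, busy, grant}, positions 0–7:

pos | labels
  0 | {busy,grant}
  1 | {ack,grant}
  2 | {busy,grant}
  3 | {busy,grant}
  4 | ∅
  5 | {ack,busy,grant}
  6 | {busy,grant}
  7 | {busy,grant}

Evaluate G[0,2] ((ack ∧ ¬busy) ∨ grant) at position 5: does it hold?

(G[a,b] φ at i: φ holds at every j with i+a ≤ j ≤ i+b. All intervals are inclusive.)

Check ((ack ∧ ¬busy) ∨ grant) at every j in [5,7]:
  j=5: true
  j=6: true
  j=7: true
All positions satisfy it → formula holds.

Holds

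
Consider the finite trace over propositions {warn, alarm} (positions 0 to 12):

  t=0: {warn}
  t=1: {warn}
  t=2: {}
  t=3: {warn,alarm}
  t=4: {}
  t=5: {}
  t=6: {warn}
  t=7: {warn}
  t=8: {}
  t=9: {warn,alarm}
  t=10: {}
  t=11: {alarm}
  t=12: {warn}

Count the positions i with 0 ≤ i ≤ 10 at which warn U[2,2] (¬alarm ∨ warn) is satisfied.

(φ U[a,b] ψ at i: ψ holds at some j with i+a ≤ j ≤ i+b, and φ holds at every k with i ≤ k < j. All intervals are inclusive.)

Evaluate at each i in [0,10]:
  i=0: ✓ (rhs at j=2; lhs holds on [0,1])
  i=1: ✗ (lhs fails at k=2 before rhs at j=3)
  i=2: ✗ (lhs fails at k=2 before rhs at j=4)
  i=3: ✗ (lhs fails at k=4 before rhs at j=5)
  i=4: ✗ (lhs fails at k=4 before rhs at j=6)
  i=5: ✗ (lhs fails at k=5 before rhs at j=7)
  i=6: ✓ (rhs at j=8; lhs holds on [6,7])
  i=7: ✗ (lhs fails at k=8 before rhs at j=9)
  i=8: ✗ (lhs fails at k=8 before rhs at j=10)
  i=9: ✗ (no rhs in [11,11])
  i=10: ✗ (lhs fails at k=10 before rhs at j=12)
Positions where it holds: {0, 6} → 2.

2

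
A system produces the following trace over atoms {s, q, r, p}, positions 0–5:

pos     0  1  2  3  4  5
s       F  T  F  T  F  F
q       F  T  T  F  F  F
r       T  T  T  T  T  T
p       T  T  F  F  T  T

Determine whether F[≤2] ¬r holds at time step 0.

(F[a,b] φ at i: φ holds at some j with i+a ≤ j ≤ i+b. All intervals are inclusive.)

No

Check ¬r at each j in [0,2]:
  j=0: false
  j=1: false
  j=2: false
No position in the window satisfies it → formula fails.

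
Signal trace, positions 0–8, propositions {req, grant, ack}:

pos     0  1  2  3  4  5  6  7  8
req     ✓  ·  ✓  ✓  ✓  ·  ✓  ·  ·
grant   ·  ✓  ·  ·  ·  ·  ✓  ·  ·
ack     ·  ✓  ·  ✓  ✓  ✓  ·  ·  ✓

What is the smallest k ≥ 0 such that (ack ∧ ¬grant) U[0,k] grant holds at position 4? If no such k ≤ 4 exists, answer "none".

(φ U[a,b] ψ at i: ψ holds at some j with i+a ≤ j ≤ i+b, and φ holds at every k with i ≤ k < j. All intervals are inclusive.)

Need earliest j ≥ 4 with grant, and (ack ∧ ¬grant) at every k in [4,j-1].
  j=4: rhs fails.
  j=5: rhs fails.
  j=6: rhs holds; lhs holds on [4,5]. k = 2.

2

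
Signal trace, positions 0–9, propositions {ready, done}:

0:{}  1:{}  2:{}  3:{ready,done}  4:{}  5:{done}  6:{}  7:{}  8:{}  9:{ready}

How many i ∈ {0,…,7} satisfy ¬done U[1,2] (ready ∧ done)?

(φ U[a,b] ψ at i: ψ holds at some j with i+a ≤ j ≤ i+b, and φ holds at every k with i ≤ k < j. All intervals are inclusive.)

Evaluate at each i in [0,7]:
  i=0: ✗ (no rhs in [1,2])
  i=1: ✓ (rhs at j=3; lhs holds on [1,2])
  i=2: ✓ (rhs at j=3; lhs holds on [2,2])
  i=3: ✗ (no rhs in [4,5])
  i=4: ✗ (no rhs in [5,6])
  i=5: ✗ (no rhs in [6,7])
  i=6: ✗ (no rhs in [7,8])
  i=7: ✗ (no rhs in [8,9])
Positions where it holds: {1, 2} → 2.

2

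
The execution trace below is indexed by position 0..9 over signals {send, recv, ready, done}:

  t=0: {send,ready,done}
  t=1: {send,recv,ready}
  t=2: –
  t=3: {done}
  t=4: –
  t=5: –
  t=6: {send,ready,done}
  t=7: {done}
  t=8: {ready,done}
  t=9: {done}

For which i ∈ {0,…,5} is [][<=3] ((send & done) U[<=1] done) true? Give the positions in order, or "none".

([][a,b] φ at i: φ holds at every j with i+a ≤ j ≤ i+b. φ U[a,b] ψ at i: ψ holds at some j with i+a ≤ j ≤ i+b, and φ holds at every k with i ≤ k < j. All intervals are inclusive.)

Evaluate at each i in [0,5]:
  i=0: ✗ (fails at j=1)
  i=1: ✗ (fails at j=1)
  i=2: ✗ (fails at j=2)
  i=3: ✗ (fails at j=4)
  i=4: ✗ (fails at j=4)
  i=5: ✗ (fails at j=5)

none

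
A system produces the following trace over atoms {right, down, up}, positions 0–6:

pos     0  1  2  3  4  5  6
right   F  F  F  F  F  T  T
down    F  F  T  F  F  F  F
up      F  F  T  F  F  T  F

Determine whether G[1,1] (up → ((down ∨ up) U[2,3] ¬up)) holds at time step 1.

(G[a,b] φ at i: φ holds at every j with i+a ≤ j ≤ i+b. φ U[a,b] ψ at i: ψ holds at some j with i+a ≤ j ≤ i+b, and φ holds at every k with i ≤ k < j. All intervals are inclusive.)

Check (up → ((down ∨ up) U[2,3] ¬up)) at every j in [2,2]:
  j=2: antecedent true; consequent fails → ✗
Fails at j=2 → formula fails.

False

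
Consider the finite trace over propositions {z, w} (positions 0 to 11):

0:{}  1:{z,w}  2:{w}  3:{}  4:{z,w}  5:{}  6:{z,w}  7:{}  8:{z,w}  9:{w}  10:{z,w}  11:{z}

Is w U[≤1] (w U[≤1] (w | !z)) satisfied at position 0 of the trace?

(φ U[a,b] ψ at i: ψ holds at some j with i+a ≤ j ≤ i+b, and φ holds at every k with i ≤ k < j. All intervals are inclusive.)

Yes

Need some j in [0,1] with (w U[≤1] (w | !z)), and w at every k in [0,j-1].
  j=0: (w U[≤1] (w | !z)) holds; no prefix to check → satisfied.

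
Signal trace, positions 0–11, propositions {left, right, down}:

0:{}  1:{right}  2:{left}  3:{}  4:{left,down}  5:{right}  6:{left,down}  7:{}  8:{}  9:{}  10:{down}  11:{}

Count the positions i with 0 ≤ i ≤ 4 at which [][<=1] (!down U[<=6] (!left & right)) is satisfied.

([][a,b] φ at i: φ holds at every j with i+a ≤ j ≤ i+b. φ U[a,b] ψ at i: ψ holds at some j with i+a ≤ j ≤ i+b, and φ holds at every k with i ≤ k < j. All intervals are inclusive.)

Evaluate at each i in [0,4]:
  i=0: ✓ (all of [0,1])
  i=1: ✗ (fails at j=2)
  i=2: ✗ (fails at j=2)
  i=3: ✗ (fails at j=3)
  i=4: ✗ (fails at j=4)
Positions where it holds: {0} → 1.

1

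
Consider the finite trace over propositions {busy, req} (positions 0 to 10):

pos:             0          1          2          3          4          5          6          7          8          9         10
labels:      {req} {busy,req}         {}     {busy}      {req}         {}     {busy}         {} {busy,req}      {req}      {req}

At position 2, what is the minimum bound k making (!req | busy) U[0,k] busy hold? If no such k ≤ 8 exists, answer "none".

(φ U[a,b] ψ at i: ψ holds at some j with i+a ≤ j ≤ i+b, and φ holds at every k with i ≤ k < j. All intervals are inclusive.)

1

Need earliest j ≥ 2 with busy, and (!req | busy) at every k in [2,j-1].
  j=2: rhs fails.
  j=3: rhs holds; lhs holds on [2,2]. k = 1.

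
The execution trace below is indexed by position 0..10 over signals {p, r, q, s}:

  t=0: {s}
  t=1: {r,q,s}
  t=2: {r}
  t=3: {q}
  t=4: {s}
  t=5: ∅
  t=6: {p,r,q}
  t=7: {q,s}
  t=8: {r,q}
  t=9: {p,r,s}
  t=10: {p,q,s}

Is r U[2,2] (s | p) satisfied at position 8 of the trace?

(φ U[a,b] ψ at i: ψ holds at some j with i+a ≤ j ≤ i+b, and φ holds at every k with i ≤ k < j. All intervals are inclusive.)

Need some j in [10,10] with (s | p), and r at every k in [8,j-1].
  j=10: (s | p) holds; r holds at every k in [8,9] → satisfied.

Yes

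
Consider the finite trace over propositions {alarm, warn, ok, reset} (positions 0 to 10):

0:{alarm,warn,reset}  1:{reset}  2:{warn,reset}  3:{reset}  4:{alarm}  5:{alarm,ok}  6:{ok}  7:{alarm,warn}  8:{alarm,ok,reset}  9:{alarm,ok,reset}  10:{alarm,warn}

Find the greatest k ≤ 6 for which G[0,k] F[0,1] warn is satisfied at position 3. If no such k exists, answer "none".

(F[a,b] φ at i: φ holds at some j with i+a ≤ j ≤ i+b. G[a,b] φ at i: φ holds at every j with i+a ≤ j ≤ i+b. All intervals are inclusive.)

F[0,1] warn must hold from j=3 onward; find where it first fails.
  j=3: fails → no k works.

none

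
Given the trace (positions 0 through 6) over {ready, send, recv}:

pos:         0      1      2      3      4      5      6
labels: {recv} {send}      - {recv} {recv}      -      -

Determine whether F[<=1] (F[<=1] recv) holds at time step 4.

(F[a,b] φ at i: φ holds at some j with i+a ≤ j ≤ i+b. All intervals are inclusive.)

Yes

Check F[<=1] recv at each j in [4,5]:
  j=4: holds (witness at 4)
  j=5: fails (none in [5,6])
Found at j=4 → formula holds.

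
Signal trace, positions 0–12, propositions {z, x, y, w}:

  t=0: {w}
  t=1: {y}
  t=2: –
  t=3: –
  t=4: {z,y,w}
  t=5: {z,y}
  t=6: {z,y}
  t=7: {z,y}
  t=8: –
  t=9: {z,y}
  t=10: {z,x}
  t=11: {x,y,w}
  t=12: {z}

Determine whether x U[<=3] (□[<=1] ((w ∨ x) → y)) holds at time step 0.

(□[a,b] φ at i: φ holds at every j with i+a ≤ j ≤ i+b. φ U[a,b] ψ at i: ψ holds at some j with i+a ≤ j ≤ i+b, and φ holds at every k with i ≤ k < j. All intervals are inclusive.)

False

Need some j in [0,3] with □[<=1] ((w ∨ x) → y), and x at every k in [0,j-1].
  j=0: □[<=1] ((w ∨ x) → y) — fails at 0.
  j=1: □[<=1] ((w ∨ x) → y) holds, but x fails at k=0 → not this j.
  j=2: □[<=1] ((w ∨ x) → y) holds, but x fails at k=0 → not this j.
  j=3: □[<=1] ((w ∨ x) → y) holds, but x fails at k=0 → not this j.
No j in the window works → until fails.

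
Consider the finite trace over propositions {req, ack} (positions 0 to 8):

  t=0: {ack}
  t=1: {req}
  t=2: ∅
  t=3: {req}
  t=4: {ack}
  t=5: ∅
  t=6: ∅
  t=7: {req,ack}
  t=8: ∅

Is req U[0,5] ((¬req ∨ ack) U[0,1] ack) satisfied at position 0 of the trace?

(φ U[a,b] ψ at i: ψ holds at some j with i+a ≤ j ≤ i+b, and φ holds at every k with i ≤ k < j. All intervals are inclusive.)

Need some j in [0,5] with ((¬req ∨ ack) U[0,1] ack), and req at every k in [0,j-1].
  j=0: ((¬req ∨ ack) U[0,1] ack) holds; no prefix to check → satisfied.

Yes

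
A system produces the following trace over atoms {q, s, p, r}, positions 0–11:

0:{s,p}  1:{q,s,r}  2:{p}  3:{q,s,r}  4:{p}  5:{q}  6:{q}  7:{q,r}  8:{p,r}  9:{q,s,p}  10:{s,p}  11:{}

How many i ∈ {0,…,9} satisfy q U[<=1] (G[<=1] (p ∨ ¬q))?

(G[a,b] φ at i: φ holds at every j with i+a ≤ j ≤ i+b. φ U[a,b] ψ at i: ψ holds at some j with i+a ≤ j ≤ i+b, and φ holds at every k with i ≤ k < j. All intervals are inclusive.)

3

Evaluate at each i in [0,9]:
  i=0: ✗ (no rhs in [0,1])
  i=1: ✗ (no rhs in [1,2])
  i=2: ✗ (no rhs in [2,3])
  i=3: ✗ (no rhs in [3,4])
  i=4: ✗ (no rhs in [4,5])
  i=5: ✗ (no rhs in [5,6])
  i=6: ✗ (no rhs in [6,7])
  i=7: ✓ (rhs at j=8; lhs holds on [7,7])
  i=8: ✓ (rhs at j=8)
  i=9: ✓ (rhs at j=9)
Positions where it holds: {7, 8, 9} → 3.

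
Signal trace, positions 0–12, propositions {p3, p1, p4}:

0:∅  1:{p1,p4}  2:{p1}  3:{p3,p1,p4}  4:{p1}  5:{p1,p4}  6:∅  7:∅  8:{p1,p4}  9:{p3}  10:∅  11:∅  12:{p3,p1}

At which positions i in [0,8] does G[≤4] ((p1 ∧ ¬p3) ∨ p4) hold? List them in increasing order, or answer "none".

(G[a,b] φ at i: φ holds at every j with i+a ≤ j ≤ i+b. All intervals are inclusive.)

Evaluate at each i in [0,8]:
  i=0: ✗ (fails at j=0)
  i=1: ✓ (all of [1,5])
  i=2: ✗ (fails at j=6)
  i=3: ✗ (fails at j=6)
  i=4: ✗ (fails at j=6)
  i=5: ✗ (fails at j=6)
  i=6: ✗ (fails at j=6)
  i=7: ✗ (fails at j=7)
  i=8: ✗ (fails at j=9)

1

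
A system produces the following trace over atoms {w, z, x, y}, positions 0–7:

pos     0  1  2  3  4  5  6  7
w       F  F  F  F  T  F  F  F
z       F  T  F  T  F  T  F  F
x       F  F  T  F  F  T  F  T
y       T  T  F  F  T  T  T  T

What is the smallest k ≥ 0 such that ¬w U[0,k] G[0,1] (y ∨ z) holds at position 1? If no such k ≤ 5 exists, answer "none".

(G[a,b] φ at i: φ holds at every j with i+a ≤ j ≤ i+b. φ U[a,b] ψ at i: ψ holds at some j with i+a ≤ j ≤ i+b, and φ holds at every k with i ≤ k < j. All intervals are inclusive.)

Need earliest j ≥ 1 with G[0,1] (y ∨ z), and ¬w at every k in [1,j-1].
  j=1: rhs fails.
  j=2: rhs fails.
  j=3: rhs holds; lhs holds on [1,2]. k = 2.

2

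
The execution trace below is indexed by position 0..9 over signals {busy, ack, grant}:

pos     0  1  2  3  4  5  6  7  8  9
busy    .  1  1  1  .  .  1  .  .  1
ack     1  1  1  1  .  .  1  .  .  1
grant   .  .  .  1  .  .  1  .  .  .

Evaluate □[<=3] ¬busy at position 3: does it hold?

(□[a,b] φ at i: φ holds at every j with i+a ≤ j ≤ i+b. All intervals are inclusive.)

Check ¬busy at every j in [3,6]:
  j=3: false
  j=4: true
  j=5: true
  j=6: false
Fails at j=3 → formula fails.

Does not hold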